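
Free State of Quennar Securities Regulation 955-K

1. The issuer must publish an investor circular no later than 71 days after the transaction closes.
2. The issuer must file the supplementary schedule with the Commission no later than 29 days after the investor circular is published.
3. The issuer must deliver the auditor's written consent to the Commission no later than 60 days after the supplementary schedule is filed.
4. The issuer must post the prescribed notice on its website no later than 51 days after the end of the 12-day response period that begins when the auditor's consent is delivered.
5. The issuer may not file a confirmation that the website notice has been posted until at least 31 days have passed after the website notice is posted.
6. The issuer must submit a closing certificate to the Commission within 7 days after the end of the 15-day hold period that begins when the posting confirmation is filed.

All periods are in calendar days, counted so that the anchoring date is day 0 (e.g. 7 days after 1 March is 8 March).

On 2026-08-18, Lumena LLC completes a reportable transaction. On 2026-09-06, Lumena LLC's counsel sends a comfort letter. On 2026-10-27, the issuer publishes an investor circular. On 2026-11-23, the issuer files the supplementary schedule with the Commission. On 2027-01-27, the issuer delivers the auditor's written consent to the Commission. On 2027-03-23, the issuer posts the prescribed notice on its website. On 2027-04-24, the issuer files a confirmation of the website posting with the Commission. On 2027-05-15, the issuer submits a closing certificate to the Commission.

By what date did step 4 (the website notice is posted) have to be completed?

The auditor's consent is delivered on 2027-01-27; the 12-day response period therefore ends 2027-02-08, and step 4 runs from that date. 51 days after 2027-02-08 is 2027-03-31.

2027-03-31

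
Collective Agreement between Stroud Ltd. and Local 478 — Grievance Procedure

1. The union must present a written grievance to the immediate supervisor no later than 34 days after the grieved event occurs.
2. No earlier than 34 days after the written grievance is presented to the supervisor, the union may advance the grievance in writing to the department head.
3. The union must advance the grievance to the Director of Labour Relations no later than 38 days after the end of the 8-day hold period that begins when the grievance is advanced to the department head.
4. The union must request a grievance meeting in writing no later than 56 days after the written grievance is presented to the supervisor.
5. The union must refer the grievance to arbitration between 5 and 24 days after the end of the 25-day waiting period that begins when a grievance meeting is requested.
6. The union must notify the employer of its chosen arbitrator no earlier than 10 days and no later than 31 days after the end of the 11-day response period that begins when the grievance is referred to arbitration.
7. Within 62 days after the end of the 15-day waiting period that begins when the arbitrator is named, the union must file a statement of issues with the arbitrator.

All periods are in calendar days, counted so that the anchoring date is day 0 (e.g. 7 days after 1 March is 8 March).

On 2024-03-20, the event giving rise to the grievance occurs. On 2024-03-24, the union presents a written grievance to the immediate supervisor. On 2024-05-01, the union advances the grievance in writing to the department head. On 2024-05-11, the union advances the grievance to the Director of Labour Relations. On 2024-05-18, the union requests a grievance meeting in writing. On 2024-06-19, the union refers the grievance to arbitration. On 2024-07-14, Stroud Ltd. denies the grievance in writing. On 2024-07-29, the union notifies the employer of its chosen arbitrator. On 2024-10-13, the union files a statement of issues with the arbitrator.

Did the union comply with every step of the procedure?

Yes

Step 1: 34 days after 2024-03-20 (when the grieved event occurs) is 2024-04-23; completed 2024-03-24, before the deadline.
Step 2: the earliest permitted date is 34 days after 2024-03-24 (when the written grievance is presented to the supervisor), i.e. 2024-04-27; done 2024-05-01 — permitted.
Step 3: 38 days after 2024-05-09 (end of the 8-day hold period, which began when the grievance is advanced to the department head on 2024-05-01) is 2024-06-16; completed 2024-05-11, before the deadline.
Step 4: 56 days after 2024-03-24 (when the written grievance is presented to the supervisor) is 2024-05-19; 2024-05-18 is within that limit.
Step 5: the window is 5–24 days after 2024-06-12 (end of the 25-day waiting period, which began when a grievance meeting is requested on 2024-05-18), so 2024-06-17 through 2024-07-06; 2024-06-19 falls inside that range.
Step 6: the window is 10–31 days after 2024-06-30 (end of the 11-day response period, which began when the grievance is referred to arbitration on 2024-06-19), so 2024-07-10 through 2024-07-31; 2024-07-29 falls inside that range.
Step 7: 62 days after 2024-08-13 (end of the 15-day waiting period, which began when the arbitrator is named on 2024-07-29) is 2024-10-14; 2024-10-13 is within that limit.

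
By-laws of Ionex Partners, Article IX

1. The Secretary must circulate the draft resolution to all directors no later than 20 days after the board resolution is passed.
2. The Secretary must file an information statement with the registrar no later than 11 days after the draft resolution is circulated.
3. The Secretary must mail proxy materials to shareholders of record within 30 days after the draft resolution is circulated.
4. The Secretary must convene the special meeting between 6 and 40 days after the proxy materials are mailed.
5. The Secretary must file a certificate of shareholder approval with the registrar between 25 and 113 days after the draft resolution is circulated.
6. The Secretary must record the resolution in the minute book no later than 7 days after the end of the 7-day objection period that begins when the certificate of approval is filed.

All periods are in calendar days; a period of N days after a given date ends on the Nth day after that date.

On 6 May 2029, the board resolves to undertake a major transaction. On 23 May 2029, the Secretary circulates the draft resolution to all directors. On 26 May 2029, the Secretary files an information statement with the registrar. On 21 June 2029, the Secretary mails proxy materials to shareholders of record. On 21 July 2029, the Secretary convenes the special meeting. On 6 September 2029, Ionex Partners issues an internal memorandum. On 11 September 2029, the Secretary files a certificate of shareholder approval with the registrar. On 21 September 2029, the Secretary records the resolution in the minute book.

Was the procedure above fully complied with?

Step 1 — counting 20 days from 6 May 2029 (when the board resolution is passed) gives a deadline of 26 May 2029; done 23 May 2029 — timely.
Step 2 — counting 11 days from 23 May 2029 (when the draft resolution is circulated) gives a deadline of 3 June 2029; 26 May 2029 is within that limit.
Step 3 — counting 30 days from 23 May 2029 (when the draft resolution is circulated) gives a deadline of 22 June 2029; completed 21 June 2029, before the deadline.
Step 4 — 6 and 40 days from 21 June 2029 (when the proxy materials are mailed) are 27 June 2029 and 31 July 2029 respectively; 21 July 2029 falls inside that range.
Step 5 — 25 and 113 days from 23 May 2029 (when the draft resolution is circulated) are 17 June 2029 and 13 September 2029 respectively; done 11 September 2029, which is between those dates.
Step 6 — counting 7 days from 18 September 2029 (end of the 7-day objection period, which began when the certificate of approval is filed on 11 September 2029) gives a deadline of 25 September 2029; 21 September 2029 is within that limit.

Yes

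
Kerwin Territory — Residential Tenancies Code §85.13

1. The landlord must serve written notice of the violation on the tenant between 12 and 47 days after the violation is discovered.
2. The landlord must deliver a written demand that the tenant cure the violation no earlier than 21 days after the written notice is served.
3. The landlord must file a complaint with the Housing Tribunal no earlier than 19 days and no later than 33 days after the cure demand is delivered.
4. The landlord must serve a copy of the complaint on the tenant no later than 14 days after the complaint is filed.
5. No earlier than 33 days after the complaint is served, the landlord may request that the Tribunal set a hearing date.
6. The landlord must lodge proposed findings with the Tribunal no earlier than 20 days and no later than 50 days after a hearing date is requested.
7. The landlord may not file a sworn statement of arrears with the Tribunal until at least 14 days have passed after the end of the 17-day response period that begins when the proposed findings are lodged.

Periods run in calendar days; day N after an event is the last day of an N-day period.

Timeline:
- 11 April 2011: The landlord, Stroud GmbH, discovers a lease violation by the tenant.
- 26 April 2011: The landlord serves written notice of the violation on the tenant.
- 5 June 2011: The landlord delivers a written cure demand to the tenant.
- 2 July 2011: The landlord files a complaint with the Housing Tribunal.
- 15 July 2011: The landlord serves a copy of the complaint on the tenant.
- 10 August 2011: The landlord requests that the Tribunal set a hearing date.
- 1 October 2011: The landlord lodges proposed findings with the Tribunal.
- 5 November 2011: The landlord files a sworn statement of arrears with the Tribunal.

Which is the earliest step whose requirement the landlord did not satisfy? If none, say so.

Step 5

Step 1: the window is 12–47 days after 11 April 2011 (when the violation is discovered), so 23 April 2011 through 28 May 2011; done 26 April 2011 — within the window.
Step 2: the earliest permitted date is 21 days after 26 April 2011 (when the written notice is served), i.e. 17 May 2011; 5 June 2011 is on or after that date.
Step 3: the window is 19–33 days after 5 June 2011 (when the cure demand is delivered), so 24 June 2011 through 8 July 2011; 2 July 2011 falls inside that range.
Step 4: 14 days after 2 July 2011 (when the complaint is filed) is 16 July 2011; 15 July 2011 is within that limit.
Step 5: the earliest permitted date is 33 days after 15 July 2011 (when the complaint is served), i.e. 17 August 2011; acted on 10 August 2011, 7 days prematurely.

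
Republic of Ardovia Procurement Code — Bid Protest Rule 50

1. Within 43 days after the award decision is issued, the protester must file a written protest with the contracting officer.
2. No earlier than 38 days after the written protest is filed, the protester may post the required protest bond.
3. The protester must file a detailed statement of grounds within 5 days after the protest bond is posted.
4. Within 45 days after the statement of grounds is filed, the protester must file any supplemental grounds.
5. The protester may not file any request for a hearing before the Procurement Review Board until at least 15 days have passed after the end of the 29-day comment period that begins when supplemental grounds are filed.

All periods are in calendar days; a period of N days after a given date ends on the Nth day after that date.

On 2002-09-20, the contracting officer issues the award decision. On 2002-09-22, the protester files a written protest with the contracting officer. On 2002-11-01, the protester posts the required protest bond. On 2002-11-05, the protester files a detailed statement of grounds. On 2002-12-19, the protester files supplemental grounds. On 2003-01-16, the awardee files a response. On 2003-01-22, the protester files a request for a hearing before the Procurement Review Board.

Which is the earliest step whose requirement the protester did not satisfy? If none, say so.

Step 1: 43 days after 2002-09-20 (when the award decision is issued) is 2002-11-02; done 2002-09-22 — timely.
Step 2: the earliest permitted date is 38 days after 2002-09-22 (when the written protest is filed), i.e. 2002-10-30; done 2002-11-01, after the minimum wait.
Step 3: 5 days after 2002-11-01 (when the protest bond is posted) is 2002-11-06; completed 2002-11-05, before the deadline.
Step 4: 45 days after 2002-11-05 (when the statement of grounds is filed) is 2002-12-20; completed 2002-12-19, before the deadline.
Step 5: the earliest permitted date is 15 days after 2003-01-17 (end of the 29-day comment period, which began when supplemental grounds are filed on 2002-12-19), i.e. 2003-02-01; 2003-01-22 is 10 days before the earliest permitted date.

Step 5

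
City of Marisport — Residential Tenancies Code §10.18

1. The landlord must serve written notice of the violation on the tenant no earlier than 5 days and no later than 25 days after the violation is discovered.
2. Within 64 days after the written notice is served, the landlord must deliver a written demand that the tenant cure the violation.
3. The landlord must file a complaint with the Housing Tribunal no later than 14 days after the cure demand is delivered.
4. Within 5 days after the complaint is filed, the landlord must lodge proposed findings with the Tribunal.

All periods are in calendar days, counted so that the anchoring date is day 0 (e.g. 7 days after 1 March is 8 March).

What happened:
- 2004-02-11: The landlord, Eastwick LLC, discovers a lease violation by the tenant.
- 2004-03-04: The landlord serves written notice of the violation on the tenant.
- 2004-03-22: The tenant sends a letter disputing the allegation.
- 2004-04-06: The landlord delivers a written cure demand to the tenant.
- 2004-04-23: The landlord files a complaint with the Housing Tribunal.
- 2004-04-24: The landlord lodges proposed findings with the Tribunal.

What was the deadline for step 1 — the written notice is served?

2004-03-07

Step 1 runs from 2004-02-11, when the violation is discovered. The window is 5–25 days after 2004-02-11; it closes on 2004-03-07.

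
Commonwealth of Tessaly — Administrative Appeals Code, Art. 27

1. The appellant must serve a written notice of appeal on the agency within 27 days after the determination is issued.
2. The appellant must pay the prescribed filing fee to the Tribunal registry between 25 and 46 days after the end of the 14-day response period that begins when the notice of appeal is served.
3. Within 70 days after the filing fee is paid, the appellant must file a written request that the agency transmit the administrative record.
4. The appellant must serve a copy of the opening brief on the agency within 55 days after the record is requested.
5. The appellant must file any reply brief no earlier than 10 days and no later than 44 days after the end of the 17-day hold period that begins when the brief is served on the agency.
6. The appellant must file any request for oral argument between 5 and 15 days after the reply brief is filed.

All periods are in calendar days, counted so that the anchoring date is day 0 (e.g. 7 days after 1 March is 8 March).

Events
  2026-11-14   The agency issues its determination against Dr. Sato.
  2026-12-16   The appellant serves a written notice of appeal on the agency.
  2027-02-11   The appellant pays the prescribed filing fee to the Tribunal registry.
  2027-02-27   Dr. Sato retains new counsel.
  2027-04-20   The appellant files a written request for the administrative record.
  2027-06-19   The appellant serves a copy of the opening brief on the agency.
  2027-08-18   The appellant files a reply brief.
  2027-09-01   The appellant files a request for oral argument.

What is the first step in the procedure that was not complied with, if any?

Step 1

(1) due by 2026-11-14 + 27 days = 2026-12-11; 2026-12-16 misses that deadline by 5 days.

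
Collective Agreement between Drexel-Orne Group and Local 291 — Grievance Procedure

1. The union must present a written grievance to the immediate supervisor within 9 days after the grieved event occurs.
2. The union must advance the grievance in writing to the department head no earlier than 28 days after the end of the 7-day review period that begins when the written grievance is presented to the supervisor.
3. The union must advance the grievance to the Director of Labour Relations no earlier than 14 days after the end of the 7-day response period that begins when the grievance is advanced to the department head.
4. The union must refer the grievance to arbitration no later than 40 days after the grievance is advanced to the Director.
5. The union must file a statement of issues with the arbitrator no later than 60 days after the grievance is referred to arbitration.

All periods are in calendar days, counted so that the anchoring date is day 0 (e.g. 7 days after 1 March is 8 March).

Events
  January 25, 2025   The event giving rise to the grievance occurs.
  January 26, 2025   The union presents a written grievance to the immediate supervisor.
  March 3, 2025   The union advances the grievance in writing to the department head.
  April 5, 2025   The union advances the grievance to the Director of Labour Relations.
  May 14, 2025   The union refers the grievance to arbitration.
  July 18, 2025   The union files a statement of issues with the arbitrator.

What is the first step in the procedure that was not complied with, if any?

(1) due by January 25, 2025 + 9 days = February 3, 2025; done January 26, 2025 — timely.
(2) permitted from February 2, 2025 + 28 days = March 2, 2025 onward; done March 3, 2025, after the minimum wait.
(3) permitted from March 10, 2025 + 14 days = March 24, 2025 onward; done April 5, 2025 — permitted.
(4) due by April 5, 2025 + 40 days = May 15, 2025; May 14, 2025 is within that limit.
(5) due by May 14, 2025 + 60 days = July 13, 2025; not done until July 18, 2025, 5 days after the deadline.

Step 5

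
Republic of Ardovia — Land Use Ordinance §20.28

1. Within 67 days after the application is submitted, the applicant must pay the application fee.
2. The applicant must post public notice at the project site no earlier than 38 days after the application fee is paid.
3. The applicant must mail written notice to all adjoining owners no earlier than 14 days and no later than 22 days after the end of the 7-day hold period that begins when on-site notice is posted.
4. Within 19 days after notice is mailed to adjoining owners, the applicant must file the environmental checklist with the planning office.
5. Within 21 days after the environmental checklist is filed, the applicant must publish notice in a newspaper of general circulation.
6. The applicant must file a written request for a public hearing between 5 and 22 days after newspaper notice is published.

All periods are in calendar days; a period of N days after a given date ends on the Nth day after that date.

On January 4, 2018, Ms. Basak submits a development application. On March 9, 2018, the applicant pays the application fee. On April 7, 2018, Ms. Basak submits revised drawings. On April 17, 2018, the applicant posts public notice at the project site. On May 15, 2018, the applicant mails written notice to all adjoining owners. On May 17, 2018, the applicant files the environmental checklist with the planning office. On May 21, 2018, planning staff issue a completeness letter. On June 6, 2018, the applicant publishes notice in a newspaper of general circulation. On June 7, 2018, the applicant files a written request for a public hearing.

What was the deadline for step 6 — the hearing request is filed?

June 28, 2018

Step 6 runs from June 6, 2018, when newspaper notice is published. The window is 5–22 days after June 6, 2018; it closes on June 28, 2018.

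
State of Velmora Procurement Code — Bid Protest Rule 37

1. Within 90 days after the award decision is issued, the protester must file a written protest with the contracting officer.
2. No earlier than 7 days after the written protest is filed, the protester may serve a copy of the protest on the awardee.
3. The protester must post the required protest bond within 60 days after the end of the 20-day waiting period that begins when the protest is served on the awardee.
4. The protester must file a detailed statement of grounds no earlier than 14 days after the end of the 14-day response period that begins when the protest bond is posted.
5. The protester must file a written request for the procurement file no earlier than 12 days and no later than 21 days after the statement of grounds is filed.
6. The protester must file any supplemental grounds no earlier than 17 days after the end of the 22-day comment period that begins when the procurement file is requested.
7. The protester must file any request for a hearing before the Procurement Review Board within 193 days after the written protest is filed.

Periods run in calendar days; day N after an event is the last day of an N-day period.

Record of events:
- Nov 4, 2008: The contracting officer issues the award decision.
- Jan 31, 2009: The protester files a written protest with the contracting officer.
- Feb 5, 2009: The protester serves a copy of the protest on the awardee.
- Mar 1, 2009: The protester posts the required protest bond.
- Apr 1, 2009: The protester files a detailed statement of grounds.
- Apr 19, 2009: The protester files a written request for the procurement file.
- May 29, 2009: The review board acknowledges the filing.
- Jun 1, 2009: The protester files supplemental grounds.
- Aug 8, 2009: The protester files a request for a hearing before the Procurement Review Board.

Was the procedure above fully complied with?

(1) due by Nov 4, 2008 + 90 days = Feb 2, 2009; completed Jan 31, 2009, before the deadline.
(2) permitted from Jan 31, 2009 + 7 days = Feb 7, 2009 onward; acted on Feb 5, 2009, 2 days prematurely.

No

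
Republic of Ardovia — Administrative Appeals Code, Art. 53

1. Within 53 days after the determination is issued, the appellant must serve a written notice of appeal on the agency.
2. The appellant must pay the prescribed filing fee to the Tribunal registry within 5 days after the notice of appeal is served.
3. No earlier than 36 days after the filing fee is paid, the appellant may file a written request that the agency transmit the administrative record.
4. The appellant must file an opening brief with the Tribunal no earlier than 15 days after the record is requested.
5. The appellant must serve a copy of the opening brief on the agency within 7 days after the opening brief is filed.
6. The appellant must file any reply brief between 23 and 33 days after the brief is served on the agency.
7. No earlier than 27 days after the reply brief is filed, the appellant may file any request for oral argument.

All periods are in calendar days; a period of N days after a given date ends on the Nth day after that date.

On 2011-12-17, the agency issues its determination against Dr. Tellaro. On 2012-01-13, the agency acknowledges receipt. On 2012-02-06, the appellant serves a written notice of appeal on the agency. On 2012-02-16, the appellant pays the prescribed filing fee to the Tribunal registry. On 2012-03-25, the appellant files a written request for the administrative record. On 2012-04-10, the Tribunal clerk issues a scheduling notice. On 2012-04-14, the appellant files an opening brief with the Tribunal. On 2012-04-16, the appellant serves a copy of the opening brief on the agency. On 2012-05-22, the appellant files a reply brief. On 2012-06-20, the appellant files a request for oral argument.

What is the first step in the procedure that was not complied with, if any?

Step 2

(1) due by 2011-12-17 + 53 days = 2012-02-08; 2012-02-06 is within that limit.
(2) due by 2012-02-06 + 5 days = 2012-02-11; not done until 2012-02-16, 5 days after the deadline.
No need to go further; step 2 was not satisfied.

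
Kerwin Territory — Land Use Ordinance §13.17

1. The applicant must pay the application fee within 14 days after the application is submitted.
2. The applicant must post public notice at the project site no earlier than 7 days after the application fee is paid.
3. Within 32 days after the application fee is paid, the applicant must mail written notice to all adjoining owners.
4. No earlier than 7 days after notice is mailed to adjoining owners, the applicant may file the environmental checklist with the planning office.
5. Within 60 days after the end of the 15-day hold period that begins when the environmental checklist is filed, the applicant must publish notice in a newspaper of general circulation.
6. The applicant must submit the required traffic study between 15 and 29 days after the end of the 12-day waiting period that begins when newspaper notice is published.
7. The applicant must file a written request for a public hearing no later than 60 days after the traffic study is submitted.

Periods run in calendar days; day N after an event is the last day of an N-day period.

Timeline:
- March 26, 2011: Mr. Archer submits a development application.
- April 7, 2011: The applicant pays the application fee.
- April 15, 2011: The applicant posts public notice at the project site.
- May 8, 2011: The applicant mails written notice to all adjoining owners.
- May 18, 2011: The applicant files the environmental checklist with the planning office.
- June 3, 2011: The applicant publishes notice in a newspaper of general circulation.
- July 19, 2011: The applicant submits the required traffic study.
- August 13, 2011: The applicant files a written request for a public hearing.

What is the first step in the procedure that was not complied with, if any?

Step 1 — counting 14 days from March 26, 2011 (when the application is submitted) gives a deadline of April 9, 2011; April 7, 2011 is within that limit.
Step 2 — must wait 7 days from April 7, 2011 (when the application fee is paid), so not before April 14, 2011; April 15, 2011 is on or after that date.
Step 3 — counting 32 days from April 7, 2011 (when the application fee is paid) gives a deadline of May 9, 2011; May 8, 2011 is within that limit.
Step 4 — must wait 7 days from May 8, 2011 (when notice is mailed to adjoining owners), so not before May 15, 2011; May 18, 2011 is on or after that date.
Step 5 — counting 60 days from June 2, 2011 (end of the 15-day hold period, which began when the environmental checklist is filed on May 18, 2011) gives a deadline of August 1, 2011; June 3, 2011 is within that limit.
Step 6 — 15 and 29 days from June 15, 2011 (end of the 12-day waiting period, which began when newspaper notice is published on June 3, 2011) are June 30, 2011 and July 14, 2011 respectively; July 19, 2011 is 5 days past the end of the window.

Step 6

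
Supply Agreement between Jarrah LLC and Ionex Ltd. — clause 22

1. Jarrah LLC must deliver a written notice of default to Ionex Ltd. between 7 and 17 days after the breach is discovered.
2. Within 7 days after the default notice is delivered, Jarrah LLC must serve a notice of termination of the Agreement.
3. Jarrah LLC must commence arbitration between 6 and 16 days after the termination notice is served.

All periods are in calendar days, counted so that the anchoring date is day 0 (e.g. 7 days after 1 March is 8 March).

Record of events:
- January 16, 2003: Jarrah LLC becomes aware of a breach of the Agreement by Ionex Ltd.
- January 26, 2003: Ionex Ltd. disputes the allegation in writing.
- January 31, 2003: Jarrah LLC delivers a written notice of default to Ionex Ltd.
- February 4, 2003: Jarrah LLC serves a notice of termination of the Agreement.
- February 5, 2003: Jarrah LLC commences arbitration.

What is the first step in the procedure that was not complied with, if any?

Step 1: the window is 7–17 days after January 16, 2003 (when the breach is discovered), so January 23, 2003 through February 2, 2003; done January 31, 2003, which is between those dates.
Step 2: 7 days after January 31, 2003 (when the default notice is delivered) is February 7, 2003; February 4, 2003 is within that limit.
Step 3: the window is 6–16 days after February 4, 2003 (when the termination notice is served), so February 10, 2003 through February 20, 2003; February 5, 2003 is 5 days too early.
Later steps need not be reached.

Step 3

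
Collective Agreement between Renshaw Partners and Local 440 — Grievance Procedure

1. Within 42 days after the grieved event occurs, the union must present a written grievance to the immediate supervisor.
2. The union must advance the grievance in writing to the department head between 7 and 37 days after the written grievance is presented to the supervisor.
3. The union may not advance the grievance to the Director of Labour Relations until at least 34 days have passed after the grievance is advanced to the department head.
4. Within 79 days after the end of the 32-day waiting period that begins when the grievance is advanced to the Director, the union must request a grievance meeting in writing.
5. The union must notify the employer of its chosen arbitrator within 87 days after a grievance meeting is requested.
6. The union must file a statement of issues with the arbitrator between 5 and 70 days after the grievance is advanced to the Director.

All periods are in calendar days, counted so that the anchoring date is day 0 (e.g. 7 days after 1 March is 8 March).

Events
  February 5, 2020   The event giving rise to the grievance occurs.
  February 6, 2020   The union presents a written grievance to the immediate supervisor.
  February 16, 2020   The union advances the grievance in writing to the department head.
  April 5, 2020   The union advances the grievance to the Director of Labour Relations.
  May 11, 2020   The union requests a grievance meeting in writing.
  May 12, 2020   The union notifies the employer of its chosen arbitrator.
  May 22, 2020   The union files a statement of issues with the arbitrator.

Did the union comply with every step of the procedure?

Step 1 — counting 42 days from February 5, 2020 (when the grieved event occurs) gives a deadline of March 18, 2020; completed February 6, 2020, before the deadline.
Step 2 — 7 and 37 days from February 6, 2020 (when the written grievance is presented to the supervisor) are February 13, 2020 and March 14, 2020 respectively; done February 16, 2020 — within the window.
Step 3 — must wait 34 days from February 16, 2020 (when the grievance is advanced to the department head), so not before March 21, 2020; April 5, 2020 is on or after that date.
Step 4 — counting 79 days from May 7, 2020 (end of the 32-day waiting period, which began when the grievance is advanced to the Director on April 5, 2020) gives a deadline of July 25, 2020; May 11, 2020 is within that limit.
Step 5 — counting 87 days from May 11, 2020 (when a grievance meeting is requested) gives a deadline of August 6, 2020; done May 12, 2020 — timely.
Step 6 — 5 and 70 days from April 5, 2020 (when the grievance is advanced to the Director) are April 10, 2020 and June 14, 2020 respectively; done May 22, 2020, which is between those dates.

Yes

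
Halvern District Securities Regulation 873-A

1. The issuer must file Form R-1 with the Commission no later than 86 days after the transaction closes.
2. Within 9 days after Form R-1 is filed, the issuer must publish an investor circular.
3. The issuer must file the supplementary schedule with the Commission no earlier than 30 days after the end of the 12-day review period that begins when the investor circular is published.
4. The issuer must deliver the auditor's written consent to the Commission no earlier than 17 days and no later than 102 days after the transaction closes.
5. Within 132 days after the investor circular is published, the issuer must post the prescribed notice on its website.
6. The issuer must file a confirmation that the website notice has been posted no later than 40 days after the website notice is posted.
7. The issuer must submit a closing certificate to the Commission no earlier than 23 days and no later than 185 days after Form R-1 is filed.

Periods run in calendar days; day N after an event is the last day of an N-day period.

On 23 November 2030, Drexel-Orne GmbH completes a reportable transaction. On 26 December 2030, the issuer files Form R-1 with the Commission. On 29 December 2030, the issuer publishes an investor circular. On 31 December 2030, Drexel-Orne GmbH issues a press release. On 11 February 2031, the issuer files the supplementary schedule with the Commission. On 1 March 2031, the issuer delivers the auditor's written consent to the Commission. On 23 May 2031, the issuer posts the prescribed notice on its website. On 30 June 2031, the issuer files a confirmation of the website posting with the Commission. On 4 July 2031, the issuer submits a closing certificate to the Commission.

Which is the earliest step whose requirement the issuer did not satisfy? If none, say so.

Step 1 — counting 86 days from 23 November 2030 (when the transaction closes) gives a deadline of 17 February 2031; completed 26 December 2030, before the deadline.
Step 2 — counting 9 days from 26 December 2030 (when Form R-1 is filed) gives a deadline of 4 January 2031; 29 December 2030 is within that limit.
Step 3 — must wait 30 days from 10 January 2031 (end of the 12-day review period, which began when the investor circular is published on 29 December 2030), so not before 9 February 2031; done 11 February 2031, after the minimum wait.
Step 4 — 17 and 102 days from 23 November 2030 (when the transaction closes) are 10 December 2030 and 5 March 2031 respectively; 1 March 2031 falls inside that range.
Step 5 — counting 132 days from 29 December 2030 (when the investor circular is published) gives a deadline of 10 May 2031; 23 May 2031 misses that deadline by 13 days.
Later steps need not be reached.

Step 5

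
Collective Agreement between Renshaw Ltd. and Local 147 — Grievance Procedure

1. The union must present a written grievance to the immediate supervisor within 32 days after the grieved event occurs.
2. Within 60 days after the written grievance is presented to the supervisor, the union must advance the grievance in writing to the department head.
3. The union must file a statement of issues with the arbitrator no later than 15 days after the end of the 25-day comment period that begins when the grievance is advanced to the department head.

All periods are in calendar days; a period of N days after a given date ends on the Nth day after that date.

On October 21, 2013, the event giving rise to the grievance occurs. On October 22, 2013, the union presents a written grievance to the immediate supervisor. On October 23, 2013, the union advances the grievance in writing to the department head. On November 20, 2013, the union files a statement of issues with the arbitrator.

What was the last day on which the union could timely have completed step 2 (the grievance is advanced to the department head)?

Step 2 runs from October 22, 2013, when the written grievance is presented to the supervisor. 60 days after October 22, 2013 is December 21, 2013.

December 21, 2013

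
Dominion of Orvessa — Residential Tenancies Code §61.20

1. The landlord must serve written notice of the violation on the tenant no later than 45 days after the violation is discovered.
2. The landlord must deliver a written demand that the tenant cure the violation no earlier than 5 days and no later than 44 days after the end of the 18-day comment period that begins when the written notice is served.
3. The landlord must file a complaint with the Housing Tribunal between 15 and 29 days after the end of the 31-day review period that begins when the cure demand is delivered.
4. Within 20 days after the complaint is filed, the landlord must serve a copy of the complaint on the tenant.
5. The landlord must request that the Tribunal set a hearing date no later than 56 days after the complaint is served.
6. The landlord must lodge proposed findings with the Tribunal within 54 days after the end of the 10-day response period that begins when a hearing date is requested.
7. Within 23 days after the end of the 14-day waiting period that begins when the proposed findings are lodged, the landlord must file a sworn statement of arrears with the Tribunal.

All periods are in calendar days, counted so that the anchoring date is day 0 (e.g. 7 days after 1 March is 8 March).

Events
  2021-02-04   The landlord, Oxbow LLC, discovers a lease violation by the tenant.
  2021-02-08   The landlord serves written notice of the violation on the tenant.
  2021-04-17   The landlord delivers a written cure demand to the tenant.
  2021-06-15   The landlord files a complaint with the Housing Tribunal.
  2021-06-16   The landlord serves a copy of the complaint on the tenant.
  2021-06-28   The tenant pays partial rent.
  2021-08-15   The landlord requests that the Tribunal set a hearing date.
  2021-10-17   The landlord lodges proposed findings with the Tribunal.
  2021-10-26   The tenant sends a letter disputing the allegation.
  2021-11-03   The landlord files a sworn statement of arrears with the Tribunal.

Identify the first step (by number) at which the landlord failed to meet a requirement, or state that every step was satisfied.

(1) due by 2021-02-04 + 45 days = 2021-03-21; done 2021-02-08 — timely.
(2) the permitted window runs from 2021-02-26 + 5 = 2021-03-03 to 2021-02-26 + 44 = 2021-04-11; 2021-04-17 is 6 days past the end of the window.

Step 2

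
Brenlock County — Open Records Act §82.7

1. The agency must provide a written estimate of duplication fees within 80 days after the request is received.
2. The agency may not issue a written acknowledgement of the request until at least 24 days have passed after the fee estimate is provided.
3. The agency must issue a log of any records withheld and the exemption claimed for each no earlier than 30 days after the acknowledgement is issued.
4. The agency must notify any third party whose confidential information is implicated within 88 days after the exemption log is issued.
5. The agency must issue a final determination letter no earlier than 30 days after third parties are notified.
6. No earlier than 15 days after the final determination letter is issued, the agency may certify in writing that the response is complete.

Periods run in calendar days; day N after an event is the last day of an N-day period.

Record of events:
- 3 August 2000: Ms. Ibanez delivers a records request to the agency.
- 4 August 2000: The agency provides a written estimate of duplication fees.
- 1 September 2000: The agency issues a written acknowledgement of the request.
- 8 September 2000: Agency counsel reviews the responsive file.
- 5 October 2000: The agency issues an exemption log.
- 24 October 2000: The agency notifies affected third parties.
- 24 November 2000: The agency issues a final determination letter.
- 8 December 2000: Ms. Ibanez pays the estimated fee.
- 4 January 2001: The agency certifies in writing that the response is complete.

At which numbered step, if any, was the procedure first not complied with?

(1) due by 3 August 2000 + 80 days = 22 October 2000; 4 August 2000 is within that limit.
(2) permitted from 4 August 2000 + 24 days = 28 August 2000 onward; done 1 September 2000, after the minimum wait.
(3) permitted from 1 September 2000 + 30 days = 1 October 2000 onward; done 5 October 2000, after the minimum wait.
(4) due by 5 October 2000 + 88 days = 1 January 2001; completed 24 October 2000, before the deadline.
(5) permitted from 24 October 2000 + 30 days = 23 November 2000 onward; 24 November 2000 is on or after that date.
(6) permitted from 24 November 2000 + 15 days = 9 December 2000 onward; done 4 January 2001 — permitted.

None — every step was satisfied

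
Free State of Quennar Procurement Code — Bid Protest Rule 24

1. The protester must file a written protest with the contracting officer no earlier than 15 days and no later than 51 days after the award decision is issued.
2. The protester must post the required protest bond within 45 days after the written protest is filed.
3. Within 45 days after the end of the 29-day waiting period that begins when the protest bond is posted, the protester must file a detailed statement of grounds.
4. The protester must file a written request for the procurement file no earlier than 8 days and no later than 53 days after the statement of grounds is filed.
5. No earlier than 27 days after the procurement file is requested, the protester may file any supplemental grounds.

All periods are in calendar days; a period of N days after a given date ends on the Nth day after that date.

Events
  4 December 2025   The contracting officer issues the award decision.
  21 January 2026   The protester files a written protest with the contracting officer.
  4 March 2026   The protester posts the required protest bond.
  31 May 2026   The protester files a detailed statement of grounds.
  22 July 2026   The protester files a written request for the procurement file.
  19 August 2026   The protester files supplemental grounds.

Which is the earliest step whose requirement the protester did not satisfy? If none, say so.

Step 3

(1) the permitted window runs from 4 December 2025 + 15 = 19 December 2025 to 4 December 2025 + 51 = 24 January 2026; done 21 January 2026, which is between those dates.
(2) due by 21 January 2026 + 45 days = 7 March 2026; completed 4 March 2026, before the deadline.
(3) due by 2 April 2026 + 45 days = 17 May 2026; not done until 31 May 2026, 14 days after the deadline.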